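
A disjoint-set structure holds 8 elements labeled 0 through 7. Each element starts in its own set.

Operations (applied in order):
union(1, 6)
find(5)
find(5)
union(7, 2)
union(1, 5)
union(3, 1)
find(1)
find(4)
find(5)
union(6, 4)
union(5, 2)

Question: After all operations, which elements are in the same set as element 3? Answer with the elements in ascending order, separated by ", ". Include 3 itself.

Answer: 1, 2, 3, 4, 5, 6, 7

Derivation:
Step 1: union(1, 6) -> merged; set of 1 now {1, 6}
Step 2: find(5) -> no change; set of 5 is {5}
Step 3: find(5) -> no change; set of 5 is {5}
Step 4: union(7, 2) -> merged; set of 7 now {2, 7}
Step 5: union(1, 5) -> merged; set of 1 now {1, 5, 6}
Step 6: union(3, 1) -> merged; set of 3 now {1, 3, 5, 6}
Step 7: find(1) -> no change; set of 1 is {1, 3, 5, 6}
Step 8: find(4) -> no change; set of 4 is {4}
Step 9: find(5) -> no change; set of 5 is {1, 3, 5, 6}
Step 10: union(6, 4) -> merged; set of 6 now {1, 3, 4, 5, 6}
Step 11: union(5, 2) -> merged; set of 5 now {1, 2, 3, 4, 5, 6, 7}
Component of 3: {1, 2, 3, 4, 5, 6, 7}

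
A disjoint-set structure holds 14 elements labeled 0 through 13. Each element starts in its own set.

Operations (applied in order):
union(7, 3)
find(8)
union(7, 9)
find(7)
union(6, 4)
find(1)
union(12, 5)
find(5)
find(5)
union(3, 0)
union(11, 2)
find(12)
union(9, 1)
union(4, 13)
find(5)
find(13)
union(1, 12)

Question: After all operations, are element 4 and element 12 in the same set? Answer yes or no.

Answer: no

Derivation:
Step 1: union(7, 3) -> merged; set of 7 now {3, 7}
Step 2: find(8) -> no change; set of 8 is {8}
Step 3: union(7, 9) -> merged; set of 7 now {3, 7, 9}
Step 4: find(7) -> no change; set of 7 is {3, 7, 9}
Step 5: union(6, 4) -> merged; set of 6 now {4, 6}
Step 6: find(1) -> no change; set of 1 is {1}
Step 7: union(12, 5) -> merged; set of 12 now {5, 12}
Step 8: find(5) -> no change; set of 5 is {5, 12}
Step 9: find(5) -> no change; set of 5 is {5, 12}
Step 10: union(3, 0) -> merged; set of 3 now {0, 3, 7, 9}
Step 11: union(11, 2) -> merged; set of 11 now {2, 11}
Step 12: find(12) -> no change; set of 12 is {5, 12}
Step 13: union(9, 1) -> merged; set of 9 now {0, 1, 3, 7, 9}
Step 14: union(4, 13) -> merged; set of 4 now {4, 6, 13}
Step 15: find(5) -> no change; set of 5 is {5, 12}
Step 16: find(13) -> no change; set of 13 is {4, 6, 13}
Step 17: union(1, 12) -> merged; set of 1 now {0, 1, 3, 5, 7, 9, 12}
Set of 4: {4, 6, 13}; 12 is not a member.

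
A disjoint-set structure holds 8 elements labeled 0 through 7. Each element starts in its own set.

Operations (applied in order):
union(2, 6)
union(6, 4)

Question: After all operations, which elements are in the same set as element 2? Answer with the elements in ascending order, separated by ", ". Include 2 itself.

Answer: 2, 4, 6

Derivation:
Step 1: union(2, 6) -> merged; set of 2 now {2, 6}
Step 2: union(6, 4) -> merged; set of 6 now {2, 4, 6}
Component of 2: {2, 4, 6}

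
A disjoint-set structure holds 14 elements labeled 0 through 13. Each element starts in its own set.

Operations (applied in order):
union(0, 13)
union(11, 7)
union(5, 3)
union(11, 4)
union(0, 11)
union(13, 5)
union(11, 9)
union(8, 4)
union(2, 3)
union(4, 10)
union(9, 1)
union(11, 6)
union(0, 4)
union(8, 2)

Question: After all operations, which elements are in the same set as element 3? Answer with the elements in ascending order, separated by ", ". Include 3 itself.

Answer: 0, 1, 2, 3, 4, 5, 6, 7, 8, 9, 10, 11, 13

Derivation:
Step 1: union(0, 13) -> merged; set of 0 now {0, 13}
Step 2: union(11, 7) -> merged; set of 11 now {7, 11}
Step 3: union(5, 3) -> merged; set of 5 now {3, 5}
Step 4: union(11, 4) -> merged; set of 11 now {4, 7, 11}
Step 5: union(0, 11) -> merged; set of 0 now {0, 4, 7, 11, 13}
Step 6: union(13, 5) -> merged; set of 13 now {0, 3, 4, 5, 7, 11, 13}
Step 7: union(11, 9) -> merged; set of 11 now {0, 3, 4, 5, 7, 9, 11, 13}
Step 8: union(8, 4) -> merged; set of 8 now {0, 3, 4, 5, 7, 8, 9, 11, 13}
Step 9: union(2, 3) -> merged; set of 2 now {0, 2, 3, 4, 5, 7, 8, 9, 11, 13}
Step 10: union(4, 10) -> merged; set of 4 now {0, 2, 3, 4, 5, 7, 8, 9, 10, 11, 13}
Step 11: union(9, 1) -> merged; set of 9 now {0, 1, 2, 3, 4, 5, 7, 8, 9, 10, 11, 13}
Step 12: union(11, 6) -> merged; set of 11 now {0, 1, 2, 3, 4, 5, 6, 7, 8, 9, 10, 11, 13}
Step 13: union(0, 4) -> already same set; set of 0 now {0, 1, 2, 3, 4, 5, 6, 7, 8, 9, 10, 11, 13}
Step 14: union(8, 2) -> already same set; set of 8 now {0, 1, 2, 3, 4, 5, 6, 7, 8, 9, 10, 11, 13}
Component of 3: {0, 1, 2, 3, 4, 5, 6, 7, 8, 9, 10, 11, 13}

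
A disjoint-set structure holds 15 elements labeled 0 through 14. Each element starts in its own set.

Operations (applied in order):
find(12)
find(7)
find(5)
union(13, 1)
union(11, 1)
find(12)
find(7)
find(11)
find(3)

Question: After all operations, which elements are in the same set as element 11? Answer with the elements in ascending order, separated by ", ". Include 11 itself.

Answer: 1, 11, 13

Derivation:
Step 1: find(12) -> no change; set of 12 is {12}
Step 2: find(7) -> no change; set of 7 is {7}
Step 3: find(5) -> no change; set of 5 is {5}
Step 4: union(13, 1) -> merged; set of 13 now {1, 13}
Step 5: union(11, 1) -> merged; set of 11 now {1, 11, 13}
Step 6: find(12) -> no change; set of 12 is {12}
Step 7: find(7) -> no change; set of 7 is {7}
Step 8: find(11) -> no change; set of 11 is {1, 11, 13}
Step 9: find(3) -> no change; set of 3 is {3}
Component of 11: {1, 11, 13}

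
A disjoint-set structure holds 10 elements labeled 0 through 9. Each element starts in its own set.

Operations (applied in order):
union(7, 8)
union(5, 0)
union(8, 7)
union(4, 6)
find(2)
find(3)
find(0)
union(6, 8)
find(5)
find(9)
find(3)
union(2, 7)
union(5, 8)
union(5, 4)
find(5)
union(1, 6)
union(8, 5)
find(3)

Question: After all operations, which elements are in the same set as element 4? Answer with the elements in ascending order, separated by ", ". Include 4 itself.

Answer: 0, 1, 2, 4, 5, 6, 7, 8

Derivation:
Step 1: union(7, 8) -> merged; set of 7 now {7, 8}
Step 2: union(5, 0) -> merged; set of 5 now {0, 5}
Step 3: union(8, 7) -> already same set; set of 8 now {7, 8}
Step 4: union(4, 6) -> merged; set of 4 now {4, 6}
Step 5: find(2) -> no change; set of 2 is {2}
Step 6: find(3) -> no change; set of 3 is {3}
Step 7: find(0) -> no change; set of 0 is {0, 5}
Step 8: union(6, 8) -> merged; set of 6 now {4, 6, 7, 8}
Step 9: find(5) -> no change; set of 5 is {0, 5}
Step 10: find(9) -> no change; set of 9 is {9}
Step 11: find(3) -> no change; set of 3 is {3}
Step 12: union(2, 7) -> merged; set of 2 now {2, 4, 6, 7, 8}
Step 13: union(5, 8) -> merged; set of 5 now {0, 2, 4, 5, 6, 7, 8}
Step 14: union(5, 4) -> already same set; set of 5 now {0, 2, 4, 5, 6, 7, 8}
Step 15: find(5) -> no change; set of 5 is {0, 2, 4, 5, 6, 7, 8}
Step 16: union(1, 6) -> merged; set of 1 now {0, 1, 2, 4, 5, 6, 7, 8}
Step 17: union(8, 5) -> already same set; set of 8 now {0, 1, 2, 4, 5, 6, 7, 8}
Step 18: find(3) -> no change; set of 3 is {3}
Component of 4: {0, 1, 2, 4, 5, 6, 7, 8}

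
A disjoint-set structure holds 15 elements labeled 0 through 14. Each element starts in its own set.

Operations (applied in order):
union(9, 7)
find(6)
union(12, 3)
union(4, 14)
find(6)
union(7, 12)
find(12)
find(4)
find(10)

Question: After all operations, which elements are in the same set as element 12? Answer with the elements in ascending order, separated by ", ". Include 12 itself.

Answer: 3, 7, 9, 12

Derivation:
Step 1: union(9, 7) -> merged; set of 9 now {7, 9}
Step 2: find(6) -> no change; set of 6 is {6}
Step 3: union(12, 3) -> merged; set of 12 now {3, 12}
Step 4: union(4, 14) -> merged; set of 4 now {4, 14}
Step 5: find(6) -> no change; set of 6 is {6}
Step 6: union(7, 12) -> merged; set of 7 now {3, 7, 9, 12}
Step 7: find(12) -> no change; set of 12 is {3, 7, 9, 12}
Step 8: find(4) -> no change; set of 4 is {4, 14}
Step 9: find(10) -> no change; set of 10 is {10}
Component of 12: {3, 7, 9, 12}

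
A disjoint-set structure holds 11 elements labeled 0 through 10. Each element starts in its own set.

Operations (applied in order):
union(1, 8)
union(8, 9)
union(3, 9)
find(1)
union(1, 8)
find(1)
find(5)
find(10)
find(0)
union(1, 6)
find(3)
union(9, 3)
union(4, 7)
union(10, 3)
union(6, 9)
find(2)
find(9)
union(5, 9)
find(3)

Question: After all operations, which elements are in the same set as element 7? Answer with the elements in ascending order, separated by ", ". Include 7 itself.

Answer: 4, 7

Derivation:
Step 1: union(1, 8) -> merged; set of 1 now {1, 8}
Step 2: union(8, 9) -> merged; set of 8 now {1, 8, 9}
Step 3: union(3, 9) -> merged; set of 3 now {1, 3, 8, 9}
Step 4: find(1) -> no change; set of 1 is {1, 3, 8, 9}
Step 5: union(1, 8) -> already same set; set of 1 now {1, 3, 8, 9}
Step 6: find(1) -> no change; set of 1 is {1, 3, 8, 9}
Step 7: find(5) -> no change; set of 5 is {5}
Step 8: find(10) -> no change; set of 10 is {10}
Step 9: find(0) -> no change; set of 0 is {0}
Step 10: union(1, 6) -> merged; set of 1 now {1, 3, 6, 8, 9}
Step 11: find(3) -> no change; set of 3 is {1, 3, 6, 8, 9}
Step 12: union(9, 3) -> already same set; set of 9 now {1, 3, 6, 8, 9}
Step 13: union(4, 7) -> merged; set of 4 now {4, 7}
Step 14: union(10, 3) -> merged; set of 10 now {1, 3, 6, 8, 9, 10}
Step 15: union(6, 9) -> already same set; set of 6 now {1, 3, 6, 8, 9, 10}
Step 16: find(2) -> no change; set of 2 is {2}
Step 17: find(9) -> no change; set of 9 is {1, 3, 6, 8, 9, 10}
Step 18: union(5, 9) -> merged; set of 5 now {1, 3, 5, 6, 8, 9, 10}
Step 19: find(3) -> no change; set of 3 is {1, 3, 5, 6, 8, 9, 10}
Component of 7: {4, 7}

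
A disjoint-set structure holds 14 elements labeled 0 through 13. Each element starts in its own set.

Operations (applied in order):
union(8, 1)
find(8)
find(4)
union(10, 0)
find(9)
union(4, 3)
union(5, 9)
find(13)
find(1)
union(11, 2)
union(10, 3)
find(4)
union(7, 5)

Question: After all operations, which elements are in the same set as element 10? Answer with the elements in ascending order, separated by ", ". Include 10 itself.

Step 1: union(8, 1) -> merged; set of 8 now {1, 8}
Step 2: find(8) -> no change; set of 8 is {1, 8}
Step 3: find(4) -> no change; set of 4 is {4}
Step 4: union(10, 0) -> merged; set of 10 now {0, 10}
Step 5: find(9) -> no change; set of 9 is {9}
Step 6: union(4, 3) -> merged; set of 4 now {3, 4}
Step 7: union(5, 9) -> merged; set of 5 now {5, 9}
Step 8: find(13) -> no change; set of 13 is {13}
Step 9: find(1) -> no change; set of 1 is {1, 8}
Step 10: union(11, 2) -> merged; set of 11 now {2, 11}
Step 11: union(10, 3) -> merged; set of 10 now {0, 3, 4, 10}
Step 12: find(4) -> no change; set of 4 is {0, 3, 4, 10}
Step 13: union(7, 5) -> merged; set of 7 now {5, 7, 9}
Component of 10: {0, 3, 4, 10}

Answer: 0, 3, 4, 10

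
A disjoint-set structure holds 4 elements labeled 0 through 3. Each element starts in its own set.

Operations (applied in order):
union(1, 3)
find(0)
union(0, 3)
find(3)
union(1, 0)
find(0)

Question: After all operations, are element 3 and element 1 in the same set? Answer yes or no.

Answer: yes

Derivation:
Step 1: union(1, 3) -> merged; set of 1 now {1, 3}
Step 2: find(0) -> no change; set of 0 is {0}
Step 3: union(0, 3) -> merged; set of 0 now {0, 1, 3}
Step 4: find(3) -> no change; set of 3 is {0, 1, 3}
Step 5: union(1, 0) -> already same set; set of 1 now {0, 1, 3}
Step 6: find(0) -> no change; set of 0 is {0, 1, 3}
Set of 3: {0, 1, 3}; 1 is a member.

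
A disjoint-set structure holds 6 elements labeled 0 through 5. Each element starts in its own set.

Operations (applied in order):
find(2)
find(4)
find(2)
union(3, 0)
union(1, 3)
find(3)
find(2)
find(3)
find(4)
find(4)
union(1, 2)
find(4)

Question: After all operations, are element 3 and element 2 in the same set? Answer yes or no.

Answer: yes

Derivation:
Step 1: find(2) -> no change; set of 2 is {2}
Step 2: find(4) -> no change; set of 4 is {4}
Step 3: find(2) -> no change; set of 2 is {2}
Step 4: union(3, 0) -> merged; set of 3 now {0, 3}
Step 5: union(1, 3) -> merged; set of 1 now {0, 1, 3}
Step 6: find(3) -> no change; set of 3 is {0, 1, 3}
Step 7: find(2) -> no change; set of 2 is {2}
Step 8: find(3) -> no change; set of 3 is {0, 1, 3}
Step 9: find(4) -> no change; set of 4 is {4}
Step 10: find(4) -> no change; set of 4 is {4}
Step 11: union(1, 2) -> merged; set of 1 now {0, 1, 2, 3}
Step 12: find(4) -> no change; set of 4 is {4}
Set of 3: {0, 1, 2, 3}; 2 is a member.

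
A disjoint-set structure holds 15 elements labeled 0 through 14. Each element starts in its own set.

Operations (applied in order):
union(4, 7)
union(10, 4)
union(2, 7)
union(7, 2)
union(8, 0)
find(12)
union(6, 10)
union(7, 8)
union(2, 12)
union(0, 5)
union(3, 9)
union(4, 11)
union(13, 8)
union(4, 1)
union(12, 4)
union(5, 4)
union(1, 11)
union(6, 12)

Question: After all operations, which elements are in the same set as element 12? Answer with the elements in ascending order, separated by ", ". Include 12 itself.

Step 1: union(4, 7) -> merged; set of 4 now {4, 7}
Step 2: union(10, 4) -> merged; set of 10 now {4, 7, 10}
Step 3: union(2, 7) -> merged; set of 2 now {2, 4, 7, 10}
Step 4: union(7, 2) -> already same set; set of 7 now {2, 4, 7, 10}
Step 5: union(8, 0) -> merged; set of 8 now {0, 8}
Step 6: find(12) -> no change; set of 12 is {12}
Step 7: union(6, 10) -> merged; set of 6 now {2, 4, 6, 7, 10}
Step 8: union(7, 8) -> merged; set of 7 now {0, 2, 4, 6, 7, 8, 10}
Step 9: union(2, 12) -> merged; set of 2 now {0, 2, 4, 6, 7, 8, 10, 12}
Step 10: union(0, 5) -> merged; set of 0 now {0, 2, 4, 5, 6, 7, 8, 10, 12}
Step 11: union(3, 9) -> merged; set of 3 now {3, 9}
Step 12: union(4, 11) -> merged; set of 4 now {0, 2, 4, 5, 6, 7, 8, 10, 11, 12}
Step 13: union(13, 8) -> merged; set of 13 now {0, 2, 4, 5, 6, 7, 8, 10, 11, 12, 13}
Step 14: union(4, 1) -> merged; set of 4 now {0, 1, 2, 4, 5, 6, 7, 8, 10, 11, 12, 13}
Step 15: union(12, 4) -> already same set; set of 12 now {0, 1, 2, 4, 5, 6, 7, 8, 10, 11, 12, 13}
Step 16: union(5, 4) -> already same set; set of 5 now {0, 1, 2, 4, 5, 6, 7, 8, 10, 11, 12, 13}
Step 17: union(1, 11) -> already same set; set of 1 now {0, 1, 2, 4, 5, 6, 7, 8, 10, 11, 12, 13}
Step 18: union(6, 12) -> already same set; set of 6 now {0, 1, 2, 4, 5, 6, 7, 8, 10, 11, 12, 13}
Component of 12: {0, 1, 2, 4, 5, 6, 7, 8, 10, 11, 12, 13}

Answer: 0, 1, 2, 4, 5, 6, 7, 8, 10, 11, 12, 13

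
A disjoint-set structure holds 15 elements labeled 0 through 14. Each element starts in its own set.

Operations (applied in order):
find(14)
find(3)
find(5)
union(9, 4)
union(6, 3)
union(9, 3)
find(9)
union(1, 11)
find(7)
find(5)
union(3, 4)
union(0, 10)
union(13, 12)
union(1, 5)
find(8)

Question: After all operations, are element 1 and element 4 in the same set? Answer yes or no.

Step 1: find(14) -> no change; set of 14 is {14}
Step 2: find(3) -> no change; set of 3 is {3}
Step 3: find(5) -> no change; set of 5 is {5}
Step 4: union(9, 4) -> merged; set of 9 now {4, 9}
Step 5: union(6, 3) -> merged; set of 6 now {3, 6}
Step 6: union(9, 3) -> merged; set of 9 now {3, 4, 6, 9}
Step 7: find(9) -> no change; set of 9 is {3, 4, 6, 9}
Step 8: union(1, 11) -> merged; set of 1 now {1, 11}
Step 9: find(7) -> no change; set of 7 is {7}
Step 10: find(5) -> no change; set of 5 is {5}
Step 11: union(3, 4) -> already same set; set of 3 now {3, 4, 6, 9}
Step 12: union(0, 10) -> merged; set of 0 now {0, 10}
Step 13: union(13, 12) -> merged; set of 13 now {12, 13}
Step 14: union(1, 5) -> merged; set of 1 now {1, 5, 11}
Step 15: find(8) -> no change; set of 8 is {8}
Set of 1: {1, 5, 11}; 4 is not a member.

Answer: no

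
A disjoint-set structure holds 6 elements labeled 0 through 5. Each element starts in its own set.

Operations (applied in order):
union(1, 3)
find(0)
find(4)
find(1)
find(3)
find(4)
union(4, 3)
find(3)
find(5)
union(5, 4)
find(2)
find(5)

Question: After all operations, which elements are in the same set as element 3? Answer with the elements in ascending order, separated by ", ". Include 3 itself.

Step 1: union(1, 3) -> merged; set of 1 now {1, 3}
Step 2: find(0) -> no change; set of 0 is {0}
Step 3: find(4) -> no change; set of 4 is {4}
Step 4: find(1) -> no change; set of 1 is {1, 3}
Step 5: find(3) -> no change; set of 3 is {1, 3}
Step 6: find(4) -> no change; set of 4 is {4}
Step 7: union(4, 3) -> merged; set of 4 now {1, 3, 4}
Step 8: find(3) -> no change; set of 3 is {1, 3, 4}
Step 9: find(5) -> no change; set of 5 is {5}
Step 10: union(5, 4) -> merged; set of 5 now {1, 3, 4, 5}
Step 11: find(2) -> no change; set of 2 is {2}
Step 12: find(5) -> no change; set of 5 is {1, 3, 4, 5}
Component of 3: {1, 3, 4, 5}

Answer: 1, 3, 4, 5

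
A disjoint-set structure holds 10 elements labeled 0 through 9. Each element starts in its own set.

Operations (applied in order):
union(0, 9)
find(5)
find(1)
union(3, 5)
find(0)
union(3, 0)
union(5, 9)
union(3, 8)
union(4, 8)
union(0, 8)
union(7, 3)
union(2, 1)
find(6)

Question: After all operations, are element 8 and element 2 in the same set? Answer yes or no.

Step 1: union(0, 9) -> merged; set of 0 now {0, 9}
Step 2: find(5) -> no change; set of 5 is {5}
Step 3: find(1) -> no change; set of 1 is {1}
Step 4: union(3, 5) -> merged; set of 3 now {3, 5}
Step 5: find(0) -> no change; set of 0 is {0, 9}
Step 6: union(3, 0) -> merged; set of 3 now {0, 3, 5, 9}
Step 7: union(5, 9) -> already same set; set of 5 now {0, 3, 5, 9}
Step 8: union(3, 8) -> merged; set of 3 now {0, 3, 5, 8, 9}
Step 9: union(4, 8) -> merged; set of 4 now {0, 3, 4, 5, 8, 9}
Step 10: union(0, 8) -> already same set; set of 0 now {0, 3, 4, 5, 8, 9}
Step 11: union(7, 3) -> merged; set of 7 now {0, 3, 4, 5, 7, 8, 9}
Step 12: union(2, 1) -> merged; set of 2 now {1, 2}
Step 13: find(6) -> no change; set of 6 is {6}
Set of 8: {0, 3, 4, 5, 7, 8, 9}; 2 is not a member.

Answer: no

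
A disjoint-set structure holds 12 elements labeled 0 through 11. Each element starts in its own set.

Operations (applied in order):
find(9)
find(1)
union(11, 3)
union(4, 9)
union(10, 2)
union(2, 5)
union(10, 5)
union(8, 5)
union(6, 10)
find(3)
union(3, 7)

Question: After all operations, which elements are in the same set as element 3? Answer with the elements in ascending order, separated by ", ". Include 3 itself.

Step 1: find(9) -> no change; set of 9 is {9}
Step 2: find(1) -> no change; set of 1 is {1}
Step 3: union(11, 3) -> merged; set of 11 now {3, 11}
Step 4: union(4, 9) -> merged; set of 4 now {4, 9}
Step 5: union(10, 2) -> merged; set of 10 now {2, 10}
Step 6: union(2, 5) -> merged; set of 2 now {2, 5, 10}
Step 7: union(10, 5) -> already same set; set of 10 now {2, 5, 10}
Step 8: union(8, 5) -> merged; set of 8 now {2, 5, 8, 10}
Step 9: union(6, 10) -> merged; set of 6 now {2, 5, 6, 8, 10}
Step 10: find(3) -> no change; set of 3 is {3, 11}
Step 11: union(3, 7) -> merged; set of 3 now {3, 7, 11}
Component of 3: {3, 7, 11}

Answer: 3, 7, 11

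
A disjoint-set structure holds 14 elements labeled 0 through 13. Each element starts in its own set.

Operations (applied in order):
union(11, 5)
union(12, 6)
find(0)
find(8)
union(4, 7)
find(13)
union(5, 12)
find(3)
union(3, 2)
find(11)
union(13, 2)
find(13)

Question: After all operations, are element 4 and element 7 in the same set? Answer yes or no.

Step 1: union(11, 5) -> merged; set of 11 now {5, 11}
Step 2: union(12, 6) -> merged; set of 12 now {6, 12}
Step 3: find(0) -> no change; set of 0 is {0}
Step 4: find(8) -> no change; set of 8 is {8}
Step 5: union(4, 7) -> merged; set of 4 now {4, 7}
Step 6: find(13) -> no change; set of 13 is {13}
Step 7: union(5, 12) -> merged; set of 5 now {5, 6, 11, 12}
Step 8: find(3) -> no change; set of 3 is {3}
Step 9: union(3, 2) -> merged; set of 3 now {2, 3}
Step 10: find(11) -> no change; set of 11 is {5, 6, 11, 12}
Step 11: union(13, 2) -> merged; set of 13 now {2, 3, 13}
Step 12: find(13) -> no change; set of 13 is {2, 3, 13}
Set of 4: {4, 7}; 7 is a member.

Answer: yes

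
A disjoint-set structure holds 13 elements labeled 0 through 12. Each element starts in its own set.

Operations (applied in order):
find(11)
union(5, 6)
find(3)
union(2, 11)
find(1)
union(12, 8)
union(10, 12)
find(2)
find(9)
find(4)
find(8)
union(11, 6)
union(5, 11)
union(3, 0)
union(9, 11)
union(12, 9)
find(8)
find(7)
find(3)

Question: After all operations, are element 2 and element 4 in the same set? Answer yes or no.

Answer: no

Derivation:
Step 1: find(11) -> no change; set of 11 is {11}
Step 2: union(5, 6) -> merged; set of 5 now {5, 6}
Step 3: find(3) -> no change; set of 3 is {3}
Step 4: union(2, 11) -> merged; set of 2 now {2, 11}
Step 5: find(1) -> no change; set of 1 is {1}
Step 6: union(12, 8) -> merged; set of 12 now {8, 12}
Step 7: union(10, 12) -> merged; set of 10 now {8, 10, 12}
Step 8: find(2) -> no change; set of 2 is {2, 11}
Step 9: find(9) -> no change; set of 9 is {9}
Step 10: find(4) -> no change; set of 4 is {4}
Step 11: find(8) -> no change; set of 8 is {8, 10, 12}
Step 12: union(11, 6) -> merged; set of 11 now {2, 5, 6, 11}
Step 13: union(5, 11) -> already same set; set of 5 now {2, 5, 6, 11}
Step 14: union(3, 0) -> merged; set of 3 now {0, 3}
Step 15: union(9, 11) -> merged; set of 9 now {2, 5, 6, 9, 11}
Step 16: union(12, 9) -> merged; set of 12 now {2, 5, 6, 8, 9, 10, 11, 12}
Step 17: find(8) -> no change; set of 8 is {2, 5, 6, 8, 9, 10, 11, 12}
Step 18: find(7) -> no change; set of 7 is {7}
Step 19: find(3) -> no change; set of 3 is {0, 3}
Set of 2: {2, 5, 6, 8, 9, 10, 11, 12}; 4 is not a member.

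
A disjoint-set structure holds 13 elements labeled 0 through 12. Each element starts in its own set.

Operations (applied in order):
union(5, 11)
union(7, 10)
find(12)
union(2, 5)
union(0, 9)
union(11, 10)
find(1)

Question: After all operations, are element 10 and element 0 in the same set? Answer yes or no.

Step 1: union(5, 11) -> merged; set of 5 now {5, 11}
Step 2: union(7, 10) -> merged; set of 7 now {7, 10}
Step 3: find(12) -> no change; set of 12 is {12}
Step 4: union(2, 5) -> merged; set of 2 now {2, 5, 11}
Step 5: union(0, 9) -> merged; set of 0 now {0, 9}
Step 6: union(11, 10) -> merged; set of 11 now {2, 5, 7, 10, 11}
Step 7: find(1) -> no change; set of 1 is {1}
Set of 10: {2, 5, 7, 10, 11}; 0 is not a member.

Answer: no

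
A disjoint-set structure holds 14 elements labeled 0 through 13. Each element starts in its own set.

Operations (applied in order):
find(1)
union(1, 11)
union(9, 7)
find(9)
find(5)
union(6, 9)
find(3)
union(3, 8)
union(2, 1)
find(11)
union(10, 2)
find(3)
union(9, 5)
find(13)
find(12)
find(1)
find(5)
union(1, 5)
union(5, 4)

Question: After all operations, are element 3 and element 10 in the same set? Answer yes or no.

Step 1: find(1) -> no change; set of 1 is {1}
Step 2: union(1, 11) -> merged; set of 1 now {1, 11}
Step 3: union(9, 7) -> merged; set of 9 now {7, 9}
Step 4: find(9) -> no change; set of 9 is {7, 9}
Step 5: find(5) -> no change; set of 5 is {5}
Step 6: union(6, 9) -> merged; set of 6 now {6, 7, 9}
Step 7: find(3) -> no change; set of 3 is {3}
Step 8: union(3, 8) -> merged; set of 3 now {3, 8}
Step 9: union(2, 1) -> merged; set of 2 now {1, 2, 11}
Step 10: find(11) -> no change; set of 11 is {1, 2, 11}
Step 11: union(10, 2) -> merged; set of 10 now {1, 2, 10, 11}
Step 12: find(3) -> no change; set of 3 is {3, 8}
Step 13: union(9, 5) -> merged; set of 9 now {5, 6, 7, 9}
Step 14: find(13) -> no change; set of 13 is {13}
Step 15: find(12) -> no change; set of 12 is {12}
Step 16: find(1) -> no change; set of 1 is {1, 2, 10, 11}
Step 17: find(5) -> no change; set of 5 is {5, 6, 7, 9}
Step 18: union(1, 5) -> merged; set of 1 now {1, 2, 5, 6, 7, 9, 10, 11}
Step 19: union(5, 4) -> merged; set of 5 now {1, 2, 4, 5, 6, 7, 9, 10, 11}
Set of 3: {3, 8}; 10 is not a member.

Answer: no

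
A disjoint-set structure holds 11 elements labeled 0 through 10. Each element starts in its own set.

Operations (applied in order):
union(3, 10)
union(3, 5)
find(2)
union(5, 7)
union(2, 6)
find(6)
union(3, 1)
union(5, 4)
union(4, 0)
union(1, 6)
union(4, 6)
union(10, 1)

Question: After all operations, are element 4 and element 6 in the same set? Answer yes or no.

Answer: yes

Derivation:
Step 1: union(3, 10) -> merged; set of 3 now {3, 10}
Step 2: union(3, 5) -> merged; set of 3 now {3, 5, 10}
Step 3: find(2) -> no change; set of 2 is {2}
Step 4: union(5, 7) -> merged; set of 5 now {3, 5, 7, 10}
Step 5: union(2, 6) -> merged; set of 2 now {2, 6}
Step 6: find(6) -> no change; set of 6 is {2, 6}
Step 7: union(3, 1) -> merged; set of 3 now {1, 3, 5, 7, 10}
Step 8: union(5, 4) -> merged; set of 5 now {1, 3, 4, 5, 7, 10}
Step 9: union(4, 0) -> merged; set of 4 now {0, 1, 3, 4, 5, 7, 10}
Step 10: union(1, 6) -> merged; set of 1 now {0, 1, 2, 3, 4, 5, 6, 7, 10}
Step 11: union(4, 6) -> already same set; set of 4 now {0, 1, 2, 3, 4, 5, 6, 7, 10}
Step 12: union(10, 1) -> already same set; set of 10 now {0, 1, 2, 3, 4, 5, 6, 7, 10}
Set of 4: {0, 1, 2, 3, 4, 5, 6, 7, 10}; 6 is a member.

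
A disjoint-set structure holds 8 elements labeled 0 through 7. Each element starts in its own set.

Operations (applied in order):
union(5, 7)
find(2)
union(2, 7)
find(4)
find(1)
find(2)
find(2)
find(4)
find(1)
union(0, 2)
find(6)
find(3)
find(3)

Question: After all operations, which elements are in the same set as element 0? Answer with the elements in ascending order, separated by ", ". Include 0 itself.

Step 1: union(5, 7) -> merged; set of 5 now {5, 7}
Step 2: find(2) -> no change; set of 2 is {2}
Step 3: union(2, 7) -> merged; set of 2 now {2, 5, 7}
Step 4: find(4) -> no change; set of 4 is {4}
Step 5: find(1) -> no change; set of 1 is {1}
Step 6: find(2) -> no change; set of 2 is {2, 5, 7}
Step 7: find(2) -> no change; set of 2 is {2, 5, 7}
Step 8: find(4) -> no change; set of 4 is {4}
Step 9: find(1) -> no change; set of 1 is {1}
Step 10: union(0, 2) -> merged; set of 0 now {0, 2, 5, 7}
Step 11: find(6) -> no change; set of 6 is {6}
Step 12: find(3) -> no change; set of 3 is {3}
Step 13: find(3) -> no change; set of 3 is {3}
Component of 0: {0, 2, 5, 7}

Answer: 0, 2, 5, 7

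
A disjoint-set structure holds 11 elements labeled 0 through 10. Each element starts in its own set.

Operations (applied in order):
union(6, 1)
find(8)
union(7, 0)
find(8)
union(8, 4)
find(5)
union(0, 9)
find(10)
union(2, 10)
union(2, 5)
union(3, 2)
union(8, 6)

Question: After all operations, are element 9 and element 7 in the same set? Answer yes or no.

Answer: yes

Derivation:
Step 1: union(6, 1) -> merged; set of 6 now {1, 6}
Step 2: find(8) -> no change; set of 8 is {8}
Step 3: union(7, 0) -> merged; set of 7 now {0, 7}
Step 4: find(8) -> no change; set of 8 is {8}
Step 5: union(8, 4) -> merged; set of 8 now {4, 8}
Step 6: find(5) -> no change; set of 5 is {5}
Step 7: union(0, 9) -> merged; set of 0 now {0, 7, 9}
Step 8: find(10) -> no change; set of 10 is {10}
Step 9: union(2, 10) -> merged; set of 2 now {2, 10}
Step 10: union(2, 5) -> merged; set of 2 now {2, 5, 10}
Step 11: union(3, 2) -> merged; set of 3 now {2, 3, 5, 10}
Step 12: union(8, 6) -> merged; set of 8 now {1, 4, 6, 8}
Set of 9: {0, 7, 9}; 7 is a member.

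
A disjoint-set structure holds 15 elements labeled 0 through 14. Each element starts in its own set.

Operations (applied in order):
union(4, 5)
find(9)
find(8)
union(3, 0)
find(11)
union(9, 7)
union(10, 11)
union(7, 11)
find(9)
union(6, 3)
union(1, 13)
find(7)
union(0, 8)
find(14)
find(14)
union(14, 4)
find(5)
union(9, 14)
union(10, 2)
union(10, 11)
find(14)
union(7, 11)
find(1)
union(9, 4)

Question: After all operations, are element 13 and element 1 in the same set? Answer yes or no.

Answer: yes

Derivation:
Step 1: union(4, 5) -> merged; set of 4 now {4, 5}
Step 2: find(9) -> no change; set of 9 is {9}
Step 3: find(8) -> no change; set of 8 is {8}
Step 4: union(3, 0) -> merged; set of 3 now {0, 3}
Step 5: find(11) -> no change; set of 11 is {11}
Step 6: union(9, 7) -> merged; set of 9 now {7, 9}
Step 7: union(10, 11) -> merged; set of 10 now {10, 11}
Step 8: union(7, 11) -> merged; set of 7 now {7, 9, 10, 11}
Step 9: find(9) -> no change; set of 9 is {7, 9, 10, 11}
Step 10: union(6, 3) -> merged; set of 6 now {0, 3, 6}
Step 11: union(1, 13) -> merged; set of 1 now {1, 13}
Step 12: find(7) -> no change; set of 7 is {7, 9, 10, 11}
Step 13: union(0, 8) -> merged; set of 0 now {0, 3, 6, 8}
Step 14: find(14) -> no change; set of 14 is {14}
Step 15: find(14) -> no change; set of 14 is {14}
Step 16: union(14, 4) -> merged; set of 14 now {4, 5, 14}
Step 17: find(5) -> no change; set of 5 is {4, 5, 14}
Step 18: union(9, 14) -> merged; set of 9 now {4, 5, 7, 9, 10, 11, 14}
Step 19: union(10, 2) -> merged; set of 10 now {2, 4, 5, 7, 9, 10, 11, 14}
Step 20: union(10, 11) -> already same set; set of 10 now {2, 4, 5, 7, 9, 10, 11, 14}
Step 21: find(14) -> no change; set of 14 is {2, 4, 5, 7, 9, 10, 11, 14}
Step 22: union(7, 11) -> already same set; set of 7 now {2, 4, 5, 7, 9, 10, 11, 14}
Step 23: find(1) -> no change; set of 1 is {1, 13}
Step 24: union(9, 4) -> already same set; set of 9 now {2, 4, 5, 7, 9, 10, 11, 14}
Set of 13: {1, 13}; 1 is a member.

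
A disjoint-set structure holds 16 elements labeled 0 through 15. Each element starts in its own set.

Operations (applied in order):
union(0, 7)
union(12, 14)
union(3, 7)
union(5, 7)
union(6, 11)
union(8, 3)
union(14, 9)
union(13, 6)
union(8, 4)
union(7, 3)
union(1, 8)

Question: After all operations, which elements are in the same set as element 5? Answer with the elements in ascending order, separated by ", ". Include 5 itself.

Step 1: union(0, 7) -> merged; set of 0 now {0, 7}
Step 2: union(12, 14) -> merged; set of 12 now {12, 14}
Step 3: union(3, 7) -> merged; set of 3 now {0, 3, 7}
Step 4: union(5, 7) -> merged; set of 5 now {0, 3, 5, 7}
Step 5: union(6, 11) -> merged; set of 6 now {6, 11}
Step 6: union(8, 3) -> merged; set of 8 now {0, 3, 5, 7, 8}
Step 7: union(14, 9) -> merged; set of 14 now {9, 12, 14}
Step 8: union(13, 6) -> merged; set of 13 now {6, 11, 13}
Step 9: union(8, 4) -> merged; set of 8 now {0, 3, 4, 5, 7, 8}
Step 10: union(7, 3) -> already same set; set of 7 now {0, 3, 4, 5, 7, 8}
Step 11: union(1, 8) -> merged; set of 1 now {0, 1, 3, 4, 5, 7, 8}
Component of 5: {0, 1, 3, 4, 5, 7, 8}

Answer: 0, 1, 3, 4, 5, 7, 8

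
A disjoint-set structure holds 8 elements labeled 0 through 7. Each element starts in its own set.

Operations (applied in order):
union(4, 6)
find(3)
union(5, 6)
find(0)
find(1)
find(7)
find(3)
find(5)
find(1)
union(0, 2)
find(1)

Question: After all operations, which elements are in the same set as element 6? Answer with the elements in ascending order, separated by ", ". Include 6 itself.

Step 1: union(4, 6) -> merged; set of 4 now {4, 6}
Step 2: find(3) -> no change; set of 3 is {3}
Step 3: union(5, 6) -> merged; set of 5 now {4, 5, 6}
Step 4: find(0) -> no change; set of 0 is {0}
Step 5: find(1) -> no change; set of 1 is {1}
Step 6: find(7) -> no change; set of 7 is {7}
Step 7: find(3) -> no change; set of 3 is {3}
Step 8: find(5) -> no change; set of 5 is {4, 5, 6}
Step 9: find(1) -> no change; set of 1 is {1}
Step 10: union(0, 2) -> merged; set of 0 now {0, 2}
Step 11: find(1) -> no change; set of 1 is {1}
Component of 6: {4, 5, 6}

Answer: 4, 5, 6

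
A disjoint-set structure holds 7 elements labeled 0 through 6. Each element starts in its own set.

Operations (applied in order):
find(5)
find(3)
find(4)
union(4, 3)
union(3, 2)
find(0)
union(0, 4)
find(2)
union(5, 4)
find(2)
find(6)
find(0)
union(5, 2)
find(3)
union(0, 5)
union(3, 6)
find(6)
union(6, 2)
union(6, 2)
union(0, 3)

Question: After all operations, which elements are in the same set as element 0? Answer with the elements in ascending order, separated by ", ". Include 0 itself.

Step 1: find(5) -> no change; set of 5 is {5}
Step 2: find(3) -> no change; set of 3 is {3}
Step 3: find(4) -> no change; set of 4 is {4}
Step 4: union(4, 3) -> merged; set of 4 now {3, 4}
Step 5: union(3, 2) -> merged; set of 3 now {2, 3, 4}
Step 6: find(0) -> no change; set of 0 is {0}
Step 7: union(0, 4) -> merged; set of 0 now {0, 2, 3, 4}
Step 8: find(2) -> no change; set of 2 is {0, 2, 3, 4}
Step 9: union(5, 4) -> merged; set of 5 now {0, 2, 3, 4, 5}
Step 10: find(2) -> no change; set of 2 is {0, 2, 3, 4, 5}
Step 11: find(6) -> no change; set of 6 is {6}
Step 12: find(0) -> no change; set of 0 is {0, 2, 3, 4, 5}
Step 13: union(5, 2) -> already same set; set of 5 now {0, 2, 3, 4, 5}
Step 14: find(3) -> no change; set of 3 is {0, 2, 3, 4, 5}
Step 15: union(0, 5) -> already same set; set of 0 now {0, 2, 3, 4, 5}
Step 16: union(3, 6) -> merged; set of 3 now {0, 2, 3, 4, 5, 6}
Step 17: find(6) -> no change; set of 6 is {0, 2, 3, 4, 5, 6}
Step 18: union(6, 2) -> already same set; set of 6 now {0, 2, 3, 4, 5, 6}
Step 19: union(6, 2) -> already same set; set of 6 now {0, 2, 3, 4, 5, 6}
Step 20: union(0, 3) -> already same set; set of 0 now {0, 2, 3, 4, 5, 6}
Component of 0: {0, 2, 3, 4, 5, 6}

Answer: 0, 2, 3, 4, 5, 6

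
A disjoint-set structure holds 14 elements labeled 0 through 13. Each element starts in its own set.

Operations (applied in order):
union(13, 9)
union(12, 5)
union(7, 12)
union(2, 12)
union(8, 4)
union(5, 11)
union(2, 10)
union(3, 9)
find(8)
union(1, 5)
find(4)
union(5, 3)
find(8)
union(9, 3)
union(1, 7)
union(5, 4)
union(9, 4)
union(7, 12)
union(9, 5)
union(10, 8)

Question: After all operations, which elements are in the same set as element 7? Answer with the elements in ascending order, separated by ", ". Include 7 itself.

Step 1: union(13, 9) -> merged; set of 13 now {9, 13}
Step 2: union(12, 5) -> merged; set of 12 now {5, 12}
Step 3: union(7, 12) -> merged; set of 7 now {5, 7, 12}
Step 4: union(2, 12) -> merged; set of 2 now {2, 5, 7, 12}
Step 5: union(8, 4) -> merged; set of 8 now {4, 8}
Step 6: union(5, 11) -> merged; set of 5 now {2, 5, 7, 11, 12}
Step 7: union(2, 10) -> merged; set of 2 now {2, 5, 7, 10, 11, 12}
Step 8: union(3, 9) -> merged; set of 3 now {3, 9, 13}
Step 9: find(8) -> no change; set of 8 is {4, 8}
Step 10: union(1, 5) -> merged; set of 1 now {1, 2, 5, 7, 10, 11, 12}
Step 11: find(4) -> no change; set of 4 is {4, 8}
Step 12: union(5, 3) -> merged; set of 5 now {1, 2, 3, 5, 7, 9, 10, 11, 12, 13}
Step 13: find(8) -> no change; set of 8 is {4, 8}
Step 14: union(9, 3) -> already same set; set of 9 now {1, 2, 3, 5, 7, 9, 10, 11, 12, 13}
Step 15: union(1, 7) -> already same set; set of 1 now {1, 2, 3, 5, 7, 9, 10, 11, 12, 13}
Step 16: union(5, 4) -> merged; set of 5 now {1, 2, 3, 4, 5, 7, 8, 9, 10, 11, 12, 13}
Step 17: union(9, 4) -> already same set; set of 9 now {1, 2, 3, 4, 5, 7, 8, 9, 10, 11, 12, 13}
Step 18: union(7, 12) -> already same set; set of 7 now {1, 2, 3, 4, 5, 7, 8, 9, 10, 11, 12, 13}
Step 19: union(9, 5) -> already same set; set of 9 now {1, 2, 3, 4, 5, 7, 8, 9, 10, 11, 12, 13}
Step 20: union(10, 8) -> already same set; set of 10 now {1, 2, 3, 4, 5, 7, 8, 9, 10, 11, 12, 13}
Component of 7: {1, 2, 3, 4, 5, 7, 8, 9, 10, 11, 12, 13}

Answer: 1, 2, 3, 4, 5, 7, 8, 9, 10, 11, 12, 13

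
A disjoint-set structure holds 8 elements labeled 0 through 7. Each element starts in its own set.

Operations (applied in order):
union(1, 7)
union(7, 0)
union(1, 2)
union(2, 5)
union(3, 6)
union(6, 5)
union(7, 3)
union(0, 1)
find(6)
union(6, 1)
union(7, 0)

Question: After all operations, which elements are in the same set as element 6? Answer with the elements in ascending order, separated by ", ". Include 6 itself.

Step 1: union(1, 7) -> merged; set of 1 now {1, 7}
Step 2: union(7, 0) -> merged; set of 7 now {0, 1, 7}
Step 3: union(1, 2) -> merged; set of 1 now {0, 1, 2, 7}
Step 4: union(2, 5) -> merged; set of 2 now {0, 1, 2, 5, 7}
Step 5: union(3, 6) -> merged; set of 3 now {3, 6}
Step 6: union(6, 5) -> merged; set of 6 now {0, 1, 2, 3, 5, 6, 7}
Step 7: union(7, 3) -> already same set; set of 7 now {0, 1, 2, 3, 5, 6, 7}
Step 8: union(0, 1) -> already same set; set of 0 now {0, 1, 2, 3, 5, 6, 7}
Step 9: find(6) -> no change; set of 6 is {0, 1, 2, 3, 5, 6, 7}
Step 10: union(6, 1) -> already same set; set of 6 now {0, 1, 2, 3, 5, 6, 7}
Step 11: union(7, 0) -> already same set; set of 7 now {0, 1, 2, 3, 5, 6, 7}
Component of 6: {0, 1, 2, 3, 5, 6, 7}

Answer: 0, 1, 2, 3, 5, 6, 7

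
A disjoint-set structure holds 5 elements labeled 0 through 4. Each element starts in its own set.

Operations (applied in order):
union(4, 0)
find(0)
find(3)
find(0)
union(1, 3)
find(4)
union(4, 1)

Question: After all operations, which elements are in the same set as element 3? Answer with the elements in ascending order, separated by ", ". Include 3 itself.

Step 1: union(4, 0) -> merged; set of 4 now {0, 4}
Step 2: find(0) -> no change; set of 0 is {0, 4}
Step 3: find(3) -> no change; set of 3 is {3}
Step 4: find(0) -> no change; set of 0 is {0, 4}
Step 5: union(1, 3) -> merged; set of 1 now {1, 3}
Step 6: find(4) -> no change; set of 4 is {0, 4}
Step 7: union(4, 1) -> merged; set of 4 now {0, 1, 3, 4}
Component of 3: {0, 1, 3, 4}

Answer: 0, 1, 3, 4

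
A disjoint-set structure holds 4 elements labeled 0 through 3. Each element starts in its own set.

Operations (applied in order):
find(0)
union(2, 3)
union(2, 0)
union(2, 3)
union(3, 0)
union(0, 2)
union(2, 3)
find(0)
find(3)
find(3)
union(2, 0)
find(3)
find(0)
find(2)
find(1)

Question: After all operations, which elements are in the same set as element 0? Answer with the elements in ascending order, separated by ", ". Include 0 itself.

Answer: 0, 2, 3

Derivation:
Step 1: find(0) -> no change; set of 0 is {0}
Step 2: union(2, 3) -> merged; set of 2 now {2, 3}
Step 3: union(2, 0) -> merged; set of 2 now {0, 2, 3}
Step 4: union(2, 3) -> already same set; set of 2 now {0, 2, 3}
Step 5: union(3, 0) -> already same set; set of 3 now {0, 2, 3}
Step 6: union(0, 2) -> already same set; set of 0 now {0, 2, 3}
Step 7: union(2, 3) -> already same set; set of 2 now {0, 2, 3}
Step 8: find(0) -> no change; set of 0 is {0, 2, 3}
Step 9: find(3) -> no change; set of 3 is {0, 2, 3}
Step 10: find(3) -> no change; set of 3 is {0, 2, 3}
Step 11: union(2, 0) -> already same set; set of 2 now {0, 2, 3}
Step 12: find(3) -> no change; set of 3 is {0, 2, 3}
Step 13: find(0) -> no change; set of 0 is {0, 2, 3}
Step 14: find(2) -> no change; set of 2 is {0, 2, 3}
Step 15: find(1) -> no change; set of 1 is {1}
Component of 0: {0, 2, 3}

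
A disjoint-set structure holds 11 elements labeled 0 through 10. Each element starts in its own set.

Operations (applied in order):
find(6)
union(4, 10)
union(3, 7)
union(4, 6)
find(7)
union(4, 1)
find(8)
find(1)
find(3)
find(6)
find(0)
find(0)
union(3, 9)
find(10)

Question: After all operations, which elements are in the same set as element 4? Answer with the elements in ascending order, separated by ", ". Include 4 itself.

Answer: 1, 4, 6, 10

Derivation:
Step 1: find(6) -> no change; set of 6 is {6}
Step 2: union(4, 10) -> merged; set of 4 now {4, 10}
Step 3: union(3, 7) -> merged; set of 3 now {3, 7}
Step 4: union(4, 6) -> merged; set of 4 now {4, 6, 10}
Step 5: find(7) -> no change; set of 7 is {3, 7}
Step 6: union(4, 1) -> merged; set of 4 now {1, 4, 6, 10}
Step 7: find(8) -> no change; set of 8 is {8}
Step 8: find(1) -> no change; set of 1 is {1, 4, 6, 10}
Step 9: find(3) -> no change; set of 3 is {3, 7}
Step 10: find(6) -> no change; set of 6 is {1, 4, 6, 10}
Step 11: find(0) -> no change; set of 0 is {0}
Step 12: find(0) -> no change; set of 0 is {0}
Step 13: union(3, 9) -> merged; set of 3 now {3, 7, 9}
Step 14: find(10) -> no change; set of 10 is {1, 4, 6, 10}
Component of 4: {1, 4, 6, 10}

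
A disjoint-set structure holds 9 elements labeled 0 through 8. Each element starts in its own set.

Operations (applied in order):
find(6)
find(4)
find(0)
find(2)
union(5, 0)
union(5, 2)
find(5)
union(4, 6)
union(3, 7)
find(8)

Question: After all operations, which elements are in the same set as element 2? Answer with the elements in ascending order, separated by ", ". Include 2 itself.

Step 1: find(6) -> no change; set of 6 is {6}
Step 2: find(4) -> no change; set of 4 is {4}
Step 3: find(0) -> no change; set of 0 is {0}
Step 4: find(2) -> no change; set of 2 is {2}
Step 5: union(5, 0) -> merged; set of 5 now {0, 5}
Step 6: union(5, 2) -> merged; set of 5 now {0, 2, 5}
Step 7: find(5) -> no change; set of 5 is {0, 2, 5}
Step 8: union(4, 6) -> merged; set of 4 now {4, 6}
Step 9: union(3, 7) -> merged; set of 3 now {3, 7}
Step 10: find(8) -> no change; set of 8 is {8}
Component of 2: {0, 2, 5}

Answer: 0, 2, 5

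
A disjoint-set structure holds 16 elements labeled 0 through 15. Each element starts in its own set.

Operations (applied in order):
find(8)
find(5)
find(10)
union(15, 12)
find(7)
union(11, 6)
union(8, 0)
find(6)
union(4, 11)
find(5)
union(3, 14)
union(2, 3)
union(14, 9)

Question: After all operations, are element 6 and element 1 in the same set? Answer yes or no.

Step 1: find(8) -> no change; set of 8 is {8}
Step 2: find(5) -> no change; set of 5 is {5}
Step 3: find(10) -> no change; set of 10 is {10}
Step 4: union(15, 12) -> merged; set of 15 now {12, 15}
Step 5: find(7) -> no change; set of 7 is {7}
Step 6: union(11, 6) -> merged; set of 11 now {6, 11}
Step 7: union(8, 0) -> merged; set of 8 now {0, 8}
Step 8: find(6) -> no change; set of 6 is {6, 11}
Step 9: union(4, 11) -> merged; set of 4 now {4, 6, 11}
Step 10: find(5) -> no change; set of 5 is {5}
Step 11: union(3, 14) -> merged; set of 3 now {3, 14}
Step 12: union(2, 3) -> merged; set of 2 now {2, 3, 14}
Step 13: union(14, 9) -> merged; set of 14 now {2, 3, 9, 14}
Set of 6: {4, 6, 11}; 1 is not a member.

Answer: no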